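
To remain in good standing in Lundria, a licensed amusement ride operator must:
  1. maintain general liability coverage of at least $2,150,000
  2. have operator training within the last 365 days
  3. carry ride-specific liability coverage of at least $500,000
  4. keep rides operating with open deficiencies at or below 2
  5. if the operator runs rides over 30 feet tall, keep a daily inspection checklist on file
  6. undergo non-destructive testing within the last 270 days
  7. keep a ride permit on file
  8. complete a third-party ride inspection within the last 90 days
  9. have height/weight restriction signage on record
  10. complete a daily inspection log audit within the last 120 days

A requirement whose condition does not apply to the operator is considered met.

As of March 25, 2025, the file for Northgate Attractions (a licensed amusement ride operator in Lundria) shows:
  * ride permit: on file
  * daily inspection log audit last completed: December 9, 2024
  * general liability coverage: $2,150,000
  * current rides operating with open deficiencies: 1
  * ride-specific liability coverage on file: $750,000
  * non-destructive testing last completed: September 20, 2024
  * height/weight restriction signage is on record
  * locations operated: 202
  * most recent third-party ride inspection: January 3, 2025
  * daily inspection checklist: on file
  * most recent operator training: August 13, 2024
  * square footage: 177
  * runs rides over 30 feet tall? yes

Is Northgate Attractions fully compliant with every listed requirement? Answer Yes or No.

1. general liability coverage $2,150,000 ≥ $2,150,000 → met
2. operator training 224 days ago vs limit 365 → met
3. ride-specific liability coverage $750,000 ≥ $500,000 → met
4. rides operating with open deficiencies 1 ≤ 2 → met
5. condition 'runs rides over 30 feet tall' holds; daily inspection checklist present → met
6. non-destructive testing 186 days ago vs limit 270 → met
7. ride permit present → met
8. third-party ride inspection 81 days ago vs limit 90 → met
9. height/weight restriction signage present → met
10. daily inspection log audit 106 days ago vs limit 120 → met
All met.

Yes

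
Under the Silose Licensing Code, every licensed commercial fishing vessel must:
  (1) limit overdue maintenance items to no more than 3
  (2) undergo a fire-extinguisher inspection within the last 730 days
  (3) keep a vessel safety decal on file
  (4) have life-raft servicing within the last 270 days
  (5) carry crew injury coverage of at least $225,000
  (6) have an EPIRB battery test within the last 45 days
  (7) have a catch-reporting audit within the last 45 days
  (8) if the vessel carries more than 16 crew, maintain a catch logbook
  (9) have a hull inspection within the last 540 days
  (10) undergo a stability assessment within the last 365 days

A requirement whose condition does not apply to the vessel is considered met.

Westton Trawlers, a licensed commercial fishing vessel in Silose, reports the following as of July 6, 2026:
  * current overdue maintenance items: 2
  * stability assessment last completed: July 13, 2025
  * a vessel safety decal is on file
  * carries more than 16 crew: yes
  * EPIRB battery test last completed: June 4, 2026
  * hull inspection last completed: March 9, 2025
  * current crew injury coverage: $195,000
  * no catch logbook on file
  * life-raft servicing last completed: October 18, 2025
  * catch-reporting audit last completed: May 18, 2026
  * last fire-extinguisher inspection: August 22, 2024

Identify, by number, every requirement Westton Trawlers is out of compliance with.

5, 7, 8

1. overdue maintenance items 2 ≤ 3 → met
2. fire-extinguisher inspection 683 days ago vs limit 730 → met
3. vessel safety decal present → met
4. life-raft servicing 261 days ago vs limit 270 → met
5. crew injury coverage $195,000 < $225,000 → not met
6. EPIRB battery test 32 days ago vs limit 45 → met
7. catch-reporting audit 49 days ago vs limit 45 → not met
8. condition 'carries more than 16 crew' holds; catch logbook absent → not met
9. hull inspection 484 days ago vs limit 540 → met
10. stability assessment 358 days ago vs limit 365 → met
Not met: 5, 7, 8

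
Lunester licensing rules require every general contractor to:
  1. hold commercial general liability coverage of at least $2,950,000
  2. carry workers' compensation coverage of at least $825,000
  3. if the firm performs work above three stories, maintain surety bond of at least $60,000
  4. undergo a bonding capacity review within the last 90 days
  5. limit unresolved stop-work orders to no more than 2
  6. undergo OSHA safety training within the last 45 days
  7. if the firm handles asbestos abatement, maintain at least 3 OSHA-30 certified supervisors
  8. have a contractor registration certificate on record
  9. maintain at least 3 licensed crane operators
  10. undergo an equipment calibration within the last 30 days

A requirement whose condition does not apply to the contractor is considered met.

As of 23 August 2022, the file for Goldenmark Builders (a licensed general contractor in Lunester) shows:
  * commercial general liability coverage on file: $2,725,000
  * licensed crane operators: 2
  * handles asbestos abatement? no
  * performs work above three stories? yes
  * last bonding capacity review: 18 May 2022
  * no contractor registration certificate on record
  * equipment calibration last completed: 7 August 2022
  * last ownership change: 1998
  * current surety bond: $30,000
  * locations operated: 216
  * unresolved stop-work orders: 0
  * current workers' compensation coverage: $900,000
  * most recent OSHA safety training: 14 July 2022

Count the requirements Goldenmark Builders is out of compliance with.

5

1. commercial general liability coverage $2,725,000 < $2,950,000 → not met
2. workers' compensation coverage $900,000 ≥ $825,000 → met
3. condition 'performs work above three stories' holds; surety bond $30,000 < $60,000 → not met
4. bonding capacity review 97 days ago vs limit 90 → not met
5. unresolved stop-work orders 0 ≤ 2 → met
6. OSHA safety training 40 days ago vs limit 45 → met
7. condition 'handles asbestos abatement' does not hold → requirement n/a → met
8. contractor registration certificate absent → not met
9. licensed crane operators 2 < 3 → not met
10. equipment calibration 16 days ago vs limit 30 → met
Not met: 5 of 10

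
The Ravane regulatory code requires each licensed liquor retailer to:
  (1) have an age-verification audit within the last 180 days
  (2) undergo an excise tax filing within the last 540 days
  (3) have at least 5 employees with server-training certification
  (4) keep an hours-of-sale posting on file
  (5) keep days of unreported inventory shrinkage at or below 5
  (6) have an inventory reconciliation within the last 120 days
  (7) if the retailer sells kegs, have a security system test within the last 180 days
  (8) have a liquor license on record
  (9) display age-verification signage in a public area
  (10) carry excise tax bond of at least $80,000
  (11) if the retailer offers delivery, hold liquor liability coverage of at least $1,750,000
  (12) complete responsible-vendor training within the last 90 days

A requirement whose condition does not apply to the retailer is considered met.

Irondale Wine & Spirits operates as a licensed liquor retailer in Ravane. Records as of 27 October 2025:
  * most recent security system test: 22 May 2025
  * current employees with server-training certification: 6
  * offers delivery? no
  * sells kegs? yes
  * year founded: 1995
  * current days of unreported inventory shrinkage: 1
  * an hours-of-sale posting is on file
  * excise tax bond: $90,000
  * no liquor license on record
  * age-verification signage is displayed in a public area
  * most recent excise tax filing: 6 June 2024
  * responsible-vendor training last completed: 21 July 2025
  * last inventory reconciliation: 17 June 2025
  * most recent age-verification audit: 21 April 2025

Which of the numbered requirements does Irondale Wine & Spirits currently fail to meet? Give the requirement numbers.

1. age-verification audit 189 days ago vs limit 180 → not met
2. excise tax filing 508 days ago vs limit 540 → met
3. employees with server-training certification 6 ≥ 5 → met
4. hours-of-sale posting present → met
5. days of unreported inventory shrinkage 1 ≤ 5 → met
6. inventory reconciliation 132 days ago vs limit 120 → not met
7. condition 'sells kegs' holds; security system test 158 days ago vs limit 180 → met
8. liquor license absent → not met
9. age-verification signage present → met
10. excise tax bond $90,000 ≥ $80,000 → met
11. condition 'offers delivery' does not hold → requirement n/a → met
12. responsible-vendor training 98 days ago vs limit 90 → not met
Not met: 1, 6, 8, 12

1, 6, 8, 12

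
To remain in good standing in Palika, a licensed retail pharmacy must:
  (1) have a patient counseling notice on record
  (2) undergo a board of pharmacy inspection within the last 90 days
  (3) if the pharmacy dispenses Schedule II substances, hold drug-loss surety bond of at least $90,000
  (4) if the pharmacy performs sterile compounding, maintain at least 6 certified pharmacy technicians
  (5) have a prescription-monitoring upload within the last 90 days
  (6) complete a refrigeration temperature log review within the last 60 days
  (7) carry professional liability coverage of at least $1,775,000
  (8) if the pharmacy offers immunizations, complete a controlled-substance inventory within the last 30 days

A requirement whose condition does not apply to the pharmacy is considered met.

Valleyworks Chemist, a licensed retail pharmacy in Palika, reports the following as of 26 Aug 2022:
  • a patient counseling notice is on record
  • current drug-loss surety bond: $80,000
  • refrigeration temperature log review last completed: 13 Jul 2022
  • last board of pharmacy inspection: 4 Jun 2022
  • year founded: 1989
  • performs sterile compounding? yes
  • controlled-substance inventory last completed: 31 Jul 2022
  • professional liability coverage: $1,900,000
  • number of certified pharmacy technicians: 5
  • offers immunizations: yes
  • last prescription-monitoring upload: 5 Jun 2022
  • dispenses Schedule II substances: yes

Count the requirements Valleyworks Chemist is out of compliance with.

1. patient counseling notice present → met
2. board of pharmacy inspection 83 days ago vs limit 90 → met
3. condition 'dispenses Schedule II substances' holds; drug-loss surety bond $80,000 < $90,000 → not met
4. condition 'performs sterile compounding' holds; certified pharmacy technicians 5 < 6 → not met
5. prescription-monitoring upload 82 days ago vs limit 90 → met
6. refrigeration temperature log review 44 days ago vs limit 60 → met
7. professional liability coverage $1,900,000 ≥ $1,775,000 → met
8. condition 'offers immunizations' holds; controlled-substance inventory 26 days ago vs limit 30 → met
Not met: 2 of 8

2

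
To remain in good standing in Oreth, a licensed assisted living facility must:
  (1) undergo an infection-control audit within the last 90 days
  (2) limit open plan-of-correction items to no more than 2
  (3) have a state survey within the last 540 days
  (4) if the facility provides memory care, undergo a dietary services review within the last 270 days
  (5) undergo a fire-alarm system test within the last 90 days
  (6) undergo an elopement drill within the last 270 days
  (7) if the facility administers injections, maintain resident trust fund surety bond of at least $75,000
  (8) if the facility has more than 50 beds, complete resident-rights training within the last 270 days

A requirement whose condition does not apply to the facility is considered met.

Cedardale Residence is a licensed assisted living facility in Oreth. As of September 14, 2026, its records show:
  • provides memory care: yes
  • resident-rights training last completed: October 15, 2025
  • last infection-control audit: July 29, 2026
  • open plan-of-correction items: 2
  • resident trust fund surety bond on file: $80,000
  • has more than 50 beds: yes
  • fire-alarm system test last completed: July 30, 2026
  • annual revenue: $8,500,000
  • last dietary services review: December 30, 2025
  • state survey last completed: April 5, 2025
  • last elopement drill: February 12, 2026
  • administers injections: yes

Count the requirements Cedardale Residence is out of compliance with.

1. infection-control audit 47 days ago vs limit 90 → met
2. open plan-of-correction items 2 ≤ 2 → met
3. state survey 527 days ago vs limit 540 → met
4. condition 'provides memory care' holds; dietary services review 258 days ago vs limit 270 → met
5. fire-alarm system test 46 days ago vs limit 90 → met
6. elopement drill 214 days ago vs limit 270 → met
7. condition 'administers injections' holds; resident trust fund surety bond $80,000 ≥ $75,000 → met
8. condition 'has more than 50 beds' holds; resident-rights training 334 days ago vs limit 270 → not met
Not met: 1 of 8

1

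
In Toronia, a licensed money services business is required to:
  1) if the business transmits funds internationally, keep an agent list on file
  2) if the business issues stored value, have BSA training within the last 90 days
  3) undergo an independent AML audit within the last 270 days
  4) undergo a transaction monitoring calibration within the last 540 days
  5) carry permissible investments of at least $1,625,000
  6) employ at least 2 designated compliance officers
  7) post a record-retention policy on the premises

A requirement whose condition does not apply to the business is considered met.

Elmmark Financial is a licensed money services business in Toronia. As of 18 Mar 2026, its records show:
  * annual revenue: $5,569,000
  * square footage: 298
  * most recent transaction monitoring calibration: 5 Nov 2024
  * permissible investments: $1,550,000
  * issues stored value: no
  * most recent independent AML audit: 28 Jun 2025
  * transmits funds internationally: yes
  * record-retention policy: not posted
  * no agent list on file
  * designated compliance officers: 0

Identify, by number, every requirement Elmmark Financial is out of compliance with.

1, 5, 6, 7

1. condition 'transmits funds internationally' holds; agent list absent → not met
2. condition 'issues stored value' does not hold → requirement n/a → met
3. independent AML audit 263 days ago vs limit 270 → met
4. transaction monitoring calibration 498 days ago vs limit 540 → met
5. permissible investments $1,550,000 < $1,625,000 → not met
6. designated compliance officers 0 < 2 → not met
7. record-retention policy absent → not met
Not met: 1, 5, 6, 7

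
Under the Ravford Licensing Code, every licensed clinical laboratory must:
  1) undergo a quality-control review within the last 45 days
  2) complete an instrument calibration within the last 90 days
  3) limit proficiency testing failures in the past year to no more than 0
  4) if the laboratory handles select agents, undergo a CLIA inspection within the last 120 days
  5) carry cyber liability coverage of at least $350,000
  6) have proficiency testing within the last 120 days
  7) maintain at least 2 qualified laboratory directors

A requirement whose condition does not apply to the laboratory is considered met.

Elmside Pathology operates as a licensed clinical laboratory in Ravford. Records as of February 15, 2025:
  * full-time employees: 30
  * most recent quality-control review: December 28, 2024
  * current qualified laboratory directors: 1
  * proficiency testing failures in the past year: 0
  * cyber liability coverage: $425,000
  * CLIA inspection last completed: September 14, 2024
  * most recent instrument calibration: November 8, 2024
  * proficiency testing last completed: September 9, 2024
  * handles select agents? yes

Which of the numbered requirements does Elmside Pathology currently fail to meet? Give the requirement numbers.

1. quality-control review 49 days ago vs limit 45 → not met
2. instrument calibration 99 days ago vs limit 90 → not met
3. proficiency testing failures in the past year 0 ≤ 0 → met
4. condition 'handles select agents' holds; CLIA inspection 154 days ago vs limit 120 → not met
5. cyber liability coverage $425,000 ≥ $350,000 → met
6. proficiency testing 159 days ago vs limit 120 → not met
7. qualified laboratory directors 1 < 2 → not met
Not met: 1, 2, 4, 6, 7

1, 2, 4, 6, 7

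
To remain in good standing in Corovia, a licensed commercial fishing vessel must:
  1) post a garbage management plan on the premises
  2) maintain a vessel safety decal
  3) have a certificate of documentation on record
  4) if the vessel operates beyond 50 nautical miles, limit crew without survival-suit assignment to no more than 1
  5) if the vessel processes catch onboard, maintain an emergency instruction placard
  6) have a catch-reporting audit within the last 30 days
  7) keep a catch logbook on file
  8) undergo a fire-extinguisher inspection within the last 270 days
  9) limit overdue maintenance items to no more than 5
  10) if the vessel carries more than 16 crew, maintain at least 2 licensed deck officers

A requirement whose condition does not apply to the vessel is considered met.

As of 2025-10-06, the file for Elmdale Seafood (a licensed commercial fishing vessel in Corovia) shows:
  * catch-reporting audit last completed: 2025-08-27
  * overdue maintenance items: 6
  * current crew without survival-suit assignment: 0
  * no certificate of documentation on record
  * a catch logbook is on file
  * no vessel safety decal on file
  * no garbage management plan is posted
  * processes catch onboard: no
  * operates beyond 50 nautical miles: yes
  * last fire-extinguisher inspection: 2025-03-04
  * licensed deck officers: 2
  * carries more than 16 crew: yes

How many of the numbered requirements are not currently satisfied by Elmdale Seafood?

1. garbage management plan absent → not met
2. vessel safety decal absent → not met
3. certificate of documentation absent → not met
4. condition 'operates beyond 50 nautical miles' holds; crew without survival-suit assignment 0 ≤ 1 → met
5. condition 'processes catch onboard' does not hold → requirement n/a → met
6. catch-reporting audit 40 days ago vs limit 30 → not met
7. catch logbook present → met
8. fire-extinguisher inspection 216 days ago vs limit 270 → met
9. overdue maintenance items 6 > 5 → not met
10. condition 'carries more than 16 crew' holds; licensed deck officers 2 ≥ 2 → met
Not met: 5 of 10

5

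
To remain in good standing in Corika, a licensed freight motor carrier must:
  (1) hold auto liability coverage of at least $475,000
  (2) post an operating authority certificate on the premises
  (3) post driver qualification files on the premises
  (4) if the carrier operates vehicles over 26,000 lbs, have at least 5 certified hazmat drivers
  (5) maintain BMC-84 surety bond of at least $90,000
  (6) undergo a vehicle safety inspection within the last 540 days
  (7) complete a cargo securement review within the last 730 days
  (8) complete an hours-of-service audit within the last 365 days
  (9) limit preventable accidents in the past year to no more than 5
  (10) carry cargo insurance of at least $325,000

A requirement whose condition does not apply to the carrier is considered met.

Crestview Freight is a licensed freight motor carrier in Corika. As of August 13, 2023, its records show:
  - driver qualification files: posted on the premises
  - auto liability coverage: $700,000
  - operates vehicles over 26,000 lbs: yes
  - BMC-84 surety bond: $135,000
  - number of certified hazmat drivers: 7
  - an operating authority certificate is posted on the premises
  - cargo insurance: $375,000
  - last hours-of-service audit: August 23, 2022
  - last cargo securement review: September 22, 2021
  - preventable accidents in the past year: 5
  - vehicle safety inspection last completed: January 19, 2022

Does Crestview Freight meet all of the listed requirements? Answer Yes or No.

No

1. auto liability coverage $700,000 ≥ $475,000 → met
2. operating authority certificate present → met
3. driver qualification files present → met
4. condition 'operates vehicles over 26,000 lbs' holds; certified hazmat drivers 7 ≥ 5 → met
5. BMC-84 surety bond $135,000 ≥ $90,000 → met
6. vehicle safety inspection 571 days ago vs limit 540 → not met
7. cargo securement review 690 days ago vs limit 730 → met
8. hours-of-service audit 355 days ago vs limit 365 → met
9. preventable accidents in the past year 5 ≤ 5 → met
10. cargo insurance $375,000 ≥ $325,000 → met
Not met: 6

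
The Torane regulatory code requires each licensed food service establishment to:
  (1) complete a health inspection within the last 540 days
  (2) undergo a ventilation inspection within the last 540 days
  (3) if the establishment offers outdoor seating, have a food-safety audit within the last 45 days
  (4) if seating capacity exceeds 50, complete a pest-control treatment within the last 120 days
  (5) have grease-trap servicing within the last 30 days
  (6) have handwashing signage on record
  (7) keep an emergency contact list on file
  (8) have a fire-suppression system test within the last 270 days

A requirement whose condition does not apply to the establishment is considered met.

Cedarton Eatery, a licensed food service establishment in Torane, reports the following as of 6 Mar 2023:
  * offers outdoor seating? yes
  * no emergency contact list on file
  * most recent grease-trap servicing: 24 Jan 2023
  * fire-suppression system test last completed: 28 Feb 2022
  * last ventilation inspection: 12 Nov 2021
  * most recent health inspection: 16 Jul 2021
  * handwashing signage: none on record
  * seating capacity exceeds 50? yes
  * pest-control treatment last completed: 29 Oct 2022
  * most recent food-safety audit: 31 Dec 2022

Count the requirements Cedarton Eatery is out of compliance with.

7

1. health inspection 598 days ago vs limit 540 → not met
2. ventilation inspection 479 days ago vs limit 540 → met
3. condition 'offers outdoor seating' holds; food-safety audit 65 days ago vs limit 45 → not met
4. condition 'seating capacity exceeds 50' holds; pest-control treatment 128 days ago vs limit 120 → not met
5. grease-trap servicing 41 days ago vs limit 30 → not met
6. handwashing signage absent → not met
7. emergency contact list absent → not met
8. fire-suppression system test 371 days ago vs limit 270 → not met
Not met: 7 of 8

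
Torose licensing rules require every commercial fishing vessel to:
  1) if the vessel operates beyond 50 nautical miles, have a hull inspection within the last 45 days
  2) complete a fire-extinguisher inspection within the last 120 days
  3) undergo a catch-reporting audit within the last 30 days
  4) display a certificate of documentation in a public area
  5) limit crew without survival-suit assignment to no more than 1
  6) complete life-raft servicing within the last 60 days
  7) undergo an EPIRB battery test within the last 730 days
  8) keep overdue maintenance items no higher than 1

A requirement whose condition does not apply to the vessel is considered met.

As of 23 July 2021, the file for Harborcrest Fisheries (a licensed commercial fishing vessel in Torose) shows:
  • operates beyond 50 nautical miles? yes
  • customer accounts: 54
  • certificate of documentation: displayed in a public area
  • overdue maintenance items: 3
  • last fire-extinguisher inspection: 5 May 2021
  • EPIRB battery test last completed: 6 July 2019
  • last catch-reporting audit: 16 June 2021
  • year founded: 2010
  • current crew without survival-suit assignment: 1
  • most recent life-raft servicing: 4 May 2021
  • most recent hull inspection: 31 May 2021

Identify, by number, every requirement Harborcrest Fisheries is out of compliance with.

1. condition 'operates beyond 50 nautical miles' holds; hull inspection 53 days ago vs limit 45 → not met
2. fire-extinguisher inspection 79 days ago vs limit 120 → met
3. catch-reporting audit 37 days ago vs limit 30 → not met
4. certificate of documentation present → met
5. crew without survival-suit assignment 1 ≤ 1 → met
6. life-raft servicing 80 days ago vs limit 60 → not met
7. EPIRB battery test 748 days ago vs limit 730 → not met
8. overdue maintenance items 3 > 1 → not met
Not met: 1, 3, 6, 7, 8

1, 3, 6, 7, 8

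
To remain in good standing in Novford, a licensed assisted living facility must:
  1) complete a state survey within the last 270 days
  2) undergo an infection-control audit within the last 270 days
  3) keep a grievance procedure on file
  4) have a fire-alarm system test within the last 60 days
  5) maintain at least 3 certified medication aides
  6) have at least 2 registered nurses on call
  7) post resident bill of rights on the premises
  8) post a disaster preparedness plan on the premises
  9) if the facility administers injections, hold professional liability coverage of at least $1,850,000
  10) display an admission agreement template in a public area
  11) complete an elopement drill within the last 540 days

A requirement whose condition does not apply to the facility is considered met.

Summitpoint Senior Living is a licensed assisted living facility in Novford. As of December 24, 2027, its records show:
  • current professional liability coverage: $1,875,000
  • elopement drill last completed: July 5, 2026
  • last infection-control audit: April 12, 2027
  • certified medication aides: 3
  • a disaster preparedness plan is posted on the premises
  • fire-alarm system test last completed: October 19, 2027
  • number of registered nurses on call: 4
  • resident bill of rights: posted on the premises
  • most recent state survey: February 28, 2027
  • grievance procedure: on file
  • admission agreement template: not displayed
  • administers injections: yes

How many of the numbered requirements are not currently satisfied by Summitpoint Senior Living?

1. state survey 299 days ago vs limit 270 → not met
2. infection-control audit 256 days ago vs limit 270 → met
3. grievance procedure present → met
4. fire-alarm system test 66 days ago vs limit 60 → not met
5. certified medication aides 3 ≥ 3 → met
6. registered nurses on call 4 ≥ 2 → met
7. resident bill of rights present → met
8. disaster preparedness plan present → met
9. condition 'administers injections' holds; professional liability coverage $1,875,000 ≥ $1,850,000 → met
10. admission agreement template absent → not met
11. elopement drill 537 days ago vs limit 540 → met
Not met: 3 of 11

3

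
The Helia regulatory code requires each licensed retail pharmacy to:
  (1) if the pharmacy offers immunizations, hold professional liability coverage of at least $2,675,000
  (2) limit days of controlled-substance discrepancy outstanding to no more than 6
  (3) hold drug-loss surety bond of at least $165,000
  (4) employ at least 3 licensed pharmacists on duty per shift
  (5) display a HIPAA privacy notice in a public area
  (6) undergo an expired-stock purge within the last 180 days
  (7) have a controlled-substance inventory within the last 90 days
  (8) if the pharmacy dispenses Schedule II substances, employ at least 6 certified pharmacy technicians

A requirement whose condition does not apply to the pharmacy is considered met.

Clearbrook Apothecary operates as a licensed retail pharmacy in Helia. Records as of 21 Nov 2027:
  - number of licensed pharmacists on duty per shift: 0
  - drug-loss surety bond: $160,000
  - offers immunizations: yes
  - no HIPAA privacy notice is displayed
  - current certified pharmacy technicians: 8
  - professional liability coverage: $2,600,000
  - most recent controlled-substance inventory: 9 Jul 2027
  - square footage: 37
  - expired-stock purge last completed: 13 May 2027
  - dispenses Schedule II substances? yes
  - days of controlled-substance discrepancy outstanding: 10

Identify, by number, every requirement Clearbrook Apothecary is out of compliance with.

1, 2, 3, 4, 5, 6, 7

1. condition 'offers immunizations' holds; professional liability coverage $2,600,000 < $2,675,000 → not met
2. days of controlled-substance discrepancy outstanding 10 > 6 → not met
3. drug-loss surety bond $160,000 < $165,000 → not met
4. licensed pharmacists on duty per shift 0 < 3 → not met
5. HIPAA privacy notice absent → not met
6. expired-stock purge 192 days ago vs limit 180 → not met
7. controlled-substance inventory 135 days ago vs limit 90 → not met
8. condition 'dispenses Schedule II substances' holds; certified pharmacy technicians 8 ≥ 6 → met
Not met: 1, 2, 3, 4, 5, 6, 7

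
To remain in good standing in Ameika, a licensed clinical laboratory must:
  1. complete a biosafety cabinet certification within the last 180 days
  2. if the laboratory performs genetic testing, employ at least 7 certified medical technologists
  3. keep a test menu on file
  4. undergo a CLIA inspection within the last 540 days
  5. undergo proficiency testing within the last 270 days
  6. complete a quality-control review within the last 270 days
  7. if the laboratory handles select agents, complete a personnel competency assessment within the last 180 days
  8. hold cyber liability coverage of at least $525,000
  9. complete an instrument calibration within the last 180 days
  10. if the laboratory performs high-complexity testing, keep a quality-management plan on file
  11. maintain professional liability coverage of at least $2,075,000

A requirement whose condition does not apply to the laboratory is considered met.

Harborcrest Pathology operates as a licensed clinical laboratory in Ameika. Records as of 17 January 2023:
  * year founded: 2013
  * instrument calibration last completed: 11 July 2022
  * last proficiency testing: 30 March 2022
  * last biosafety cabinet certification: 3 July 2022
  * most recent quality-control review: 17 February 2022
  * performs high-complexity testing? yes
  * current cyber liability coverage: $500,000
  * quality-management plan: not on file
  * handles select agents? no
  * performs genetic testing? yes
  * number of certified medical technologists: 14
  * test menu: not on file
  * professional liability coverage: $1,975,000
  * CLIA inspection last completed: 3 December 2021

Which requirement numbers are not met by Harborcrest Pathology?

1, 3, 5, 6, 8, 9, 10, 11

1. biosafety cabinet certification 198 days ago vs limit 180 → not met
2. condition 'performs genetic testing' holds; certified medical technologists 14 ≥ 7 → met
3. test menu absent → not met
4. CLIA inspection 410 days ago vs limit 540 → met
5. proficiency testing 293 days ago vs limit 270 → not met
6. quality-control review 334 days ago vs limit 270 → not met
7. condition 'handles select agents' does not hold → requirement n/a → met
8. cyber liability coverage $500,000 < $525,000 → not met
9. instrument calibration 190 days ago vs limit 180 → not met
10. condition 'performs high-complexity testing' holds; quality-management plan absent → not met
11. professional liability coverage $1,975,000 < $2,075,000 → not met
Not met: 1, 3, 5, 6, 8, 9, 10, 11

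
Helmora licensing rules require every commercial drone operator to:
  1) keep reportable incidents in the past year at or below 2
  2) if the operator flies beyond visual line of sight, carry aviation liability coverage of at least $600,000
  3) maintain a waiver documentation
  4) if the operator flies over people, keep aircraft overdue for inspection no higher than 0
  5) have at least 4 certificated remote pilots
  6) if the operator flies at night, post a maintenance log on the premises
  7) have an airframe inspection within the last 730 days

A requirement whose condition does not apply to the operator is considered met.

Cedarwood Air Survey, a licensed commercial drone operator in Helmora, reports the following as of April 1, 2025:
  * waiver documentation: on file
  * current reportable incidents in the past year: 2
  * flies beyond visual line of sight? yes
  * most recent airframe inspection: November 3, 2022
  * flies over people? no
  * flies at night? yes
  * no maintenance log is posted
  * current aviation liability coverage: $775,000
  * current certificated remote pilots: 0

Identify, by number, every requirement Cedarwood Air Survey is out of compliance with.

5, 6, 7

1. reportable incidents in the past year 2 ≤ 2 → met
2. condition 'flies beyond visual line of sight' holds; aviation liability coverage $775,000 ≥ $600,000 → met
3. waiver documentation present → met
4. condition 'flies over people' does not hold → requirement n/a → met
5. certificated remote pilots 0 < 4 → not met
6. condition 'flies at night' holds; maintenance log absent → not met
7. airframe inspection 880 days ago vs limit 730 → not met
Not met: 5, 6, 7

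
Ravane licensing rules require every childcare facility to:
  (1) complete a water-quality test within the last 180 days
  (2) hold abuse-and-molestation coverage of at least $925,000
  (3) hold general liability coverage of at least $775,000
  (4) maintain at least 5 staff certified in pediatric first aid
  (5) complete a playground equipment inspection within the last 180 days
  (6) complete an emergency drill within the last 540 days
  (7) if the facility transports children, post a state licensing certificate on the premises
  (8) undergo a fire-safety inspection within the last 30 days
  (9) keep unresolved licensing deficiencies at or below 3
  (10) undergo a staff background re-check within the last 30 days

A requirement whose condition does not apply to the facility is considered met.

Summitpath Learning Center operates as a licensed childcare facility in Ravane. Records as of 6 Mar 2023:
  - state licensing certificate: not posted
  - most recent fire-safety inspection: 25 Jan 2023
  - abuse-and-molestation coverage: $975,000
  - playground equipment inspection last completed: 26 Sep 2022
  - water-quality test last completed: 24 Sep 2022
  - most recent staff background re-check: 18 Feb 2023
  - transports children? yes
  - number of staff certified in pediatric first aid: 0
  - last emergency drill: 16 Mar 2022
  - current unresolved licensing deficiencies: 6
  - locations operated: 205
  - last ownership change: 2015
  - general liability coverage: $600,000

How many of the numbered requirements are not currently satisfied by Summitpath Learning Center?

5

1. water-quality test 163 days ago vs limit 180 → met
2. abuse-and-molestation coverage $975,000 ≥ $925,000 → met
3. general liability coverage $600,000 < $775,000 → not met
4. staff certified in pediatric first aid 0 < 5 → not met
5. playground equipment inspection 161 days ago vs limit 180 → met
6. emergency drill 355 days ago vs limit 540 → met
7. condition 'transports children' holds; state licensing certificate absent → not met
8. fire-safety inspection 40 days ago vs limit 30 → not met
9. unresolved licensing deficiencies 6 > 3 → not met
10. staff background re-check 16 days ago vs limit 30 → met
Not met: 5 of 10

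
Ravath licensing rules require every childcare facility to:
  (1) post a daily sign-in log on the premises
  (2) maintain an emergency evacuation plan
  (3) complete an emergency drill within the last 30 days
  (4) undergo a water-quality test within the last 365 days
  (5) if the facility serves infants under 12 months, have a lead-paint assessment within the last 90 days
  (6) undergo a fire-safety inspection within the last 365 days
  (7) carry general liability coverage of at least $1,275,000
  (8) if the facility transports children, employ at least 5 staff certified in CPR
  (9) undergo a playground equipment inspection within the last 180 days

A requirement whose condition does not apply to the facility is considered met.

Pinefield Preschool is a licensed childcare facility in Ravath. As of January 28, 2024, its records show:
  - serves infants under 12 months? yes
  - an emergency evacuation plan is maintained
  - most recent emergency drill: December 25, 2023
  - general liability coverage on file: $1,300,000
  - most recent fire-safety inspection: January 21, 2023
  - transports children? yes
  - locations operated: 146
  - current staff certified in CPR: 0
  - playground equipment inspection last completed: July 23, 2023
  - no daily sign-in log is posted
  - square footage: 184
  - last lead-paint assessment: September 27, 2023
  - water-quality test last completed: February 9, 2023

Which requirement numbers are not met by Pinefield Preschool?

1, 3, 5, 6, 8, 9

1. daily sign-in log absent → not met
2. emergency evacuation plan present → met
3. emergency drill 34 days ago vs limit 30 → not met
4. water-quality test 353 days ago vs limit 365 → met
5. condition 'serves infants under 12 months' holds; lead-paint assessment 123 days ago vs limit 90 → not met
6. fire-safety inspection 372 days ago vs limit 365 → not met
7. general liability coverage $1,300,000 ≥ $1,275,000 → met
8. condition 'transports children' holds; staff certified in CPR 0 < 5 → not met
9. playground equipment inspection 189 days ago vs limit 180 → not met
Not met: 1, 3, 5, 6, 8, 9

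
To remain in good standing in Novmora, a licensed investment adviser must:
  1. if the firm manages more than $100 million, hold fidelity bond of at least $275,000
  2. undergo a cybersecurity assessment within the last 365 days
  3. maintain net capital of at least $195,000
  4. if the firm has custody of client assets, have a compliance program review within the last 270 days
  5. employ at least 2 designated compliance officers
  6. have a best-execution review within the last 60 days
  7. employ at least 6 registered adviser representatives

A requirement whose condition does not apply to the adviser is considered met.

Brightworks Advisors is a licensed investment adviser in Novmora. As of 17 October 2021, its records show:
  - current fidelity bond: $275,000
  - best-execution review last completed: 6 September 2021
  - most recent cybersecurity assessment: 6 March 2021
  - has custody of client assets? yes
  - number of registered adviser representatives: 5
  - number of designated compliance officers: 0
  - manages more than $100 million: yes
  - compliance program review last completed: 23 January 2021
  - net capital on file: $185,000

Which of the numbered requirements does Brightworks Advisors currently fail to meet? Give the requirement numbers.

3, 5, 7

1. condition 'manages more than $100 million' holds; fidelity bond $275,000 ≥ $275,000 → met
2. cybersecurity assessment 225 days ago vs limit 365 → met
3. net capital $185,000 < $195,000 → not met
4. condition 'has custody of client assets' holds; compliance program review 267 days ago vs limit 270 → met
5. designated compliance officers 0 < 2 → not met
6. best-execution review 41 days ago vs limit 60 → met
7. registered adviser representatives 5 < 6 → not met
Not met: 3, 5, 7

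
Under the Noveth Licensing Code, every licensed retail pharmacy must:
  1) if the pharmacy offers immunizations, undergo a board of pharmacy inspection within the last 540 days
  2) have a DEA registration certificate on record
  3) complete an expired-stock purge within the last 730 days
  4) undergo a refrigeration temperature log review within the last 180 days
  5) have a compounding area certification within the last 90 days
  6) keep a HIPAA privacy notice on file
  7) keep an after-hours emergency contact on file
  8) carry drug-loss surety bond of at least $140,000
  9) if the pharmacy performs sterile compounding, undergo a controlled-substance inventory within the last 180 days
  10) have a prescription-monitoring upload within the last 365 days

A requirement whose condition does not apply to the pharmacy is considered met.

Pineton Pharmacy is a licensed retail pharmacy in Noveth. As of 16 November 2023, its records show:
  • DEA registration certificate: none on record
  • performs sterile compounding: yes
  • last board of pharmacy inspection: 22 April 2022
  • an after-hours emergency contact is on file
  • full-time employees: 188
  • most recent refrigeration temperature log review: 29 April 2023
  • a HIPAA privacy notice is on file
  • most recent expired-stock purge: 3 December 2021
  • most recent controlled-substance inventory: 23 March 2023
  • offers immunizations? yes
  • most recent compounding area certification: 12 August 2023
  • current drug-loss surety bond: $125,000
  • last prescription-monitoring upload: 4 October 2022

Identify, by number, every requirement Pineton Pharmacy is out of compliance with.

1, 2, 4, 5, 8, 9, 10

1. condition 'offers immunizations' holds; board of pharmacy inspection 573 days ago vs limit 540 → not met
2. DEA registration certificate absent → not met
3. expired-stock purge 713 days ago vs limit 730 → met
4. refrigeration temperature log review 201 days ago vs limit 180 → not met
5. compounding area certification 96 days ago vs limit 90 → not met
6. HIPAA privacy notice present → met
7. after-hours emergency contact present → met
8. drug-loss surety bond $125,000 < $140,000 → not met
9. condition 'performs sterile compounding' holds; controlled-substance inventory 238 days ago vs limit 180 → not met
10. prescription-monitoring upload 408 days ago vs limit 365 → not met
Not met: 1, 2, 4, 5, 8, 9, 10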